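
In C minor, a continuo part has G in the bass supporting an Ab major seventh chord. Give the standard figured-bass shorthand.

4/2

G is the seventh of Ab major seventh, so the chord is in third inversion.
A seventh chord in third inversion is figured 6/4/2, conventionally abbreviated 4/2.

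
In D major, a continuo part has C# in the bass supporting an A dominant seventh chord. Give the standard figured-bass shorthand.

6/5

C# is the third of A dominant seventh, so the chord is in first inversion.
A seventh chord in first inversion is figured 6/5/3, conventionally abbreviated 6/5.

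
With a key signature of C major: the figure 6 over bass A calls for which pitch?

Counting 5 letter steps above A lands on F; in C major, that letter is F.

F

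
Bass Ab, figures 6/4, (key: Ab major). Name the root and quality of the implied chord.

The figures 6/4 indicate a triad in second inversion.
In second inversion the root lies a fourth above the bass: a fourth above Ab in Ab major is Db.
The chord tones are Ab, Db, F, giving Db major.

Db major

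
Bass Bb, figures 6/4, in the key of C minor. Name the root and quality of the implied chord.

The figures 6/4 indicate a triad in second inversion.
In second inversion the root lies a fourth above the bass: a fourth above Bb in C minor is Eb.
The chord tones are Bb, Eb, G, giving Eb major.

Eb major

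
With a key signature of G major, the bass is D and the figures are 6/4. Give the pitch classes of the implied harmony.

D, G, B

A fourth above D in this key is G.
A sixth above D in this key is B.
Together with the bass D, this spells G major in second inversion.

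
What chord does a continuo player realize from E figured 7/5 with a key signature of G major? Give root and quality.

The figures 7/5 indicate a seventh chord in root position.
In root position the bass is the root, so the root is E.
The chord tones are E, G, B, D, giving E minor seventh.

E minor seventh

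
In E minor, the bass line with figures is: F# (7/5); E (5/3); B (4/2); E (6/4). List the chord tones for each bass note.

F# (7/5/3): F#, A, C, E.
E (5/3): E, G, B.
B (6/4/2): B, C, E, G.
E (6/4): E, A, C.

F#, A, C, E | E, G, B | B, C, E, G | E, A, C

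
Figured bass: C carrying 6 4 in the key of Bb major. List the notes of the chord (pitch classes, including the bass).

C, F, A

A fourth above C in this key is F.
A sixth above C in this key is A.
Together with the bass C, this spells F major in second inversion.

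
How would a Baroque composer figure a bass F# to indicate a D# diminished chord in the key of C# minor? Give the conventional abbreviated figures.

F# is the third of D# diminished, so the chord is in first inversion.
A triad in first inversion is figured 6/3, conventionally abbreviated 6.

6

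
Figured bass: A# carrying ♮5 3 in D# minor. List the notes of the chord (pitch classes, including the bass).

A third above A# in this key is C#.
A fifth above A# in this key is E#, made natural (E) by the ♮ figure.
Together with the bass A#, this spells A# diminished in root position.

A#, C#, E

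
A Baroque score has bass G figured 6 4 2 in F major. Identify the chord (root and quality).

The figures 6 4 2 indicate a seventh chord in third inversion.
In third inversion the root lies a second above the bass: a second above G in F major is A.
The chord tones are G, A, C, E, giving A minor seventh.

A minor seventh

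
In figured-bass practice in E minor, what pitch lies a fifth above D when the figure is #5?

Counting 4 letter steps above D lands on A; in E minor, that letter is A.
The #5 figure raises it a semitone, giving A#.

A#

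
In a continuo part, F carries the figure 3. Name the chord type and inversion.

3 is shorthand for 5/3.
Intervals of 5/3 above the bass form a triad; the bass is the root, so this is root position.

triad, root position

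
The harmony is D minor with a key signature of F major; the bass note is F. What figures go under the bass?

F is the third of D minor, so the chord is in first inversion.
A triad in first inversion is figured 6/3, conventionally abbreviated 6.

6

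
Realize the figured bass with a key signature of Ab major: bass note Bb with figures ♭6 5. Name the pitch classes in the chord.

The written figures ♭6 5 are shorthand for 6/5/3: the 3 is implied.
A third above Bb in this key is Db.
A fifth above Bb in this key is F.
A sixth above Bb in this key is G, lowered to Gb by the flat.
Together with the bass Bb, this spells Gb major seventh in first inversion.

Bb, Db, F, Gb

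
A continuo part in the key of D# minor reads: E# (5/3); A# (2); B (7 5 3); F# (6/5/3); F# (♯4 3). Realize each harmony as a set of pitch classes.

E# (5/3): E#, G#, B.
A# (6/4/2): A#, B, D#, F#.
B (7/5/3): B, D#, F#, A#.
F# (6/5/3): F#, A#, C#, D#.
F# (6/#4/3): F#, A#, B#, D#.

E#, G#, B | A#, B, D#, F# | B, D#, F#, A# | F#, A#, C#, D# | F#, A#, B#, D#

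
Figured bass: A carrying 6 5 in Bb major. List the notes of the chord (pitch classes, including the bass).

The written figures 6 5 are shorthand for 6/5/3: the 3 is implied.
A third above A in this key is C.
A fifth above A in this key is Eb.
A sixth above A in this key is F.
Together with the bass A, this spells F dominant seventh in first inversion.

A, C, Eb, F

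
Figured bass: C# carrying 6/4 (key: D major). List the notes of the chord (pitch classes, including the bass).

C#, F#, A

A fourth above C# in this key is F#.
A sixth above C# in this key is A.
Together with the bass C#, this spells F# minor in second inversion.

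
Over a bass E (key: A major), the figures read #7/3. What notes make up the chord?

E, G#, B, D#

The written figures #7/3 are shorthand for 7/5/3: the 5 is implied.
A third above E in this key is G#.
A fifth above E in this key is B.
A seventh above E in this key is D, raised to D# by the sharp.
Together with the bass E, this spells E major seventh in root position.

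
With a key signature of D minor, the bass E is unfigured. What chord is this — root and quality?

E diminished

An unfigured bass indicates a triad in root position.
In root position the bass is the root, so the root is E.
The chord tones are E, G, Bb, giving E diminished.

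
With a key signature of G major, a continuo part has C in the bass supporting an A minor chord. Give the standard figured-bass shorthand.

6

C is the third of A minor, so the chord is in first inversion.
A triad in first inversion is figured 6/3, conventionally abbreviated 6.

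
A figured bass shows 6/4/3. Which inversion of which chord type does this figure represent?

seventh chord, second inversion

Intervals of 6/4/3 above the bass form a seventh chord; the bass is the fifth, so this is second inversion.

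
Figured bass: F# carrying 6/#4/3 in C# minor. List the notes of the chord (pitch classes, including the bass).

F#, A, B#, D#

A third above F# in this key is A.
A fourth above F# in this key is B, raised to B# by the sharp.
A sixth above F# in this key is D#.
Together with the bass F#, this spells B# diminished seventh in second inversion.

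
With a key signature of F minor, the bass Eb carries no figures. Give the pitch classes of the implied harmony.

An unfigured bass implies 5/3.
A third above Eb in this key is G.
A fifth above Eb in this key is Bb.
Together with the bass Eb, this spells Eb major in root position.

Eb, G, Bb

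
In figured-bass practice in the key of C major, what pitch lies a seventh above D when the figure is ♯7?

Counting 6 letter steps above D lands on C; in C major, that letter is C.
The #7 figure raises it a semitone, giving C#.

C#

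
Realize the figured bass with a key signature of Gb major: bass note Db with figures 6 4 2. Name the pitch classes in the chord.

A second above Db in this key is Eb.
A fourth above Db in this key is Gb.
A sixth above Db in this key is Bb.
Together with the bass Db, this spells Eb minor seventh in third inversion.

Db, Eb, Gb, Bb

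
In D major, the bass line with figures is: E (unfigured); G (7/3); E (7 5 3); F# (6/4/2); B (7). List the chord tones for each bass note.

E, G, B | G, B, D, F# | E, G, B, D | F#, G, B, D | B, D, F#, A

E (5/3): E, G, B.
G (7/5/3): G, B, D, F#.
E (7/5/3): E, G, B, D.
F# (6/4/2): F#, G, B, D.
B (7/5/3): B, D, F#, A.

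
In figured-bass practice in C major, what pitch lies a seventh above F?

Counting 6 letter steps above F lands on E; in C major, that letter is E.

E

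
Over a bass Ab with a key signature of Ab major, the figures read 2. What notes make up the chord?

The written figures 2 are shorthand for 6/4/2: the 6/4 are implied.
A second above Ab in this key is Bb.
A fourth above Ab in this key is Db.
A sixth above Ab in this key is F.
Together with the bass Ab, this spells Bb minor seventh in third inversion.

Ab, Bb, Db, F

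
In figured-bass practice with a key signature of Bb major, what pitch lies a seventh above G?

F

Counting 6 letter steps above G lands on F; in Bb major, that letter is F.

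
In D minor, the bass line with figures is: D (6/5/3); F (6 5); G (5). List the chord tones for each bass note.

D (6/5/3): D, F, A, Bb.
F (6/5/3): F, A, C, D.
G (5/3): G, Bb, D.

D, F, A, Bb | F, A, C, D | G, Bb, D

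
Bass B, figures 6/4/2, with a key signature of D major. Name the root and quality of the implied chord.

The figures 6/4/2 indicate a seventh chord in third inversion.
In third inversion the root lies a second above the bass: a second above B in D major is C#.
The chord tones are B, C#, E, G, giving C# half-diminished seventh.

C# half-diminished seventh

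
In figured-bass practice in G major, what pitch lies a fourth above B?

Counting 3 letter steps above B lands on E; in G major, that letter is E.

E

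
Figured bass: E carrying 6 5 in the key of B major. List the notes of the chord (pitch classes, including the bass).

E, G#, B, C#

The written figures 6 5 are shorthand for 6/5/3: the 3 is implied.
A third above E in this key is G#.
A fifth above E in this key is B.
A sixth above E in this key is C#.
Together with the bass E, this spells C# minor seventh in first inversion.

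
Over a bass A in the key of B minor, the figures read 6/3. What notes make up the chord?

A, C#, F#

A third above A in this key is C#.
A sixth above A in this key is F#.
Together with the bass A, this spells F# minor in first inversion.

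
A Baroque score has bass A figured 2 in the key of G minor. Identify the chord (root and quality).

Bb major seventh

The figures 2 indicate a seventh chord in third inversion.
In third inversion the root lies a second above the bass: a second above A in G minor is Bb.
The chord tones are A, Bb, D, F, giving Bb major seventh.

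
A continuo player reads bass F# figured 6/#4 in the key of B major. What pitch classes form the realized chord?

A fourth above F# in this key is B, raised to B# by the sharp.
A sixth above F# in this key is D#.
Together with the bass F#, this spells B# diminished in second inversion.

F#, B#, D#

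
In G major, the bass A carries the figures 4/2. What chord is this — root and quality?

The figures 4/2 indicate a seventh chord in third inversion.
In third inversion the root lies a second above the bass: a second above A in G major is B.
The chord tones are A, B, D, F#, giving B minor seventh.

B minor seventh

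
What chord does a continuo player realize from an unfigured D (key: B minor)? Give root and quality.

D major

An unfigured bass indicates a triad in root position.
In root position the bass is the root, so the root is D.
The chord tones are D, F#, A, giving D major.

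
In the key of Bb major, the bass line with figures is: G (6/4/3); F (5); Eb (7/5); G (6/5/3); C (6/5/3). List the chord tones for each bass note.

G, Bb, C, Eb | F, A, C | Eb, G, Bb, D | G, Bb, D, Eb | C, Eb, G, A

G (6/4/3): G, Bb, C, Eb.
F (5/3): F, A, C.
Eb (7/5/3): Eb, G, Bb, D.
G (6/5/3): G, Bb, D, Eb.
C (6/5/3): C, Eb, G, A.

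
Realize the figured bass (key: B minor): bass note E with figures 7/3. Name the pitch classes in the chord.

E, G, B, D

The written figures 7/3 are shorthand for 7/5/3: the 5 is implied.
A third above E in this key is G.
A fifth above E in this key is B.
A seventh above E in this key is D.
Together with the bass E, this spells E minor seventh in root position.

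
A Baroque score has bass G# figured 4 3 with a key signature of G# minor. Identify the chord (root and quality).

C# minor seventh

The figures 4 3 indicate a seventh chord in second inversion.
In second inversion the root lies a fourth above the bass: a fourth above G# in G# minor is C#.
The chord tones are G#, B, C#, E, giving C# minor seventh.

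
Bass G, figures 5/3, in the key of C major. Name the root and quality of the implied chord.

G major

The figures 5/3 indicate a triad in root position.
In root position the bass is the root, so the root is G.
The chord tones are G, B, D, giving G major.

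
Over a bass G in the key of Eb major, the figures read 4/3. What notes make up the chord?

The written figures 4/3 are shorthand for 6/4/3: the 6 is implied.
A third above G in this key is Bb.
A fourth above G in this key is C.
A sixth above G in this key is Eb.
Together with the bass G, this spells C minor seventh in second inversion.

G, Bb, C, Eb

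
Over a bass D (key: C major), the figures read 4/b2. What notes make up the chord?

The written figures 4/b2 are shorthand for 6/4/2: the 6 is implied.
A second above D in this key is E, lowered to Eb by the flat.
A fourth above D in this key is G.
A sixth above D in this key is B.
Together with the bass D, this spells Eb augmented major seventh in third inversion.

D, Eb, G, B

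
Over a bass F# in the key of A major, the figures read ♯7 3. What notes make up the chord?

The written figures ♯7 3 are shorthand for 7/5/3: the 5 is implied.
A third above F# in this key is A.
A fifth above F# in this key is C#.
A seventh above F# in this key is E, raised to E# by the sharp.
Together with the bass F#, this spells F# minor-major seventh in root position.

F#, A, C#, E#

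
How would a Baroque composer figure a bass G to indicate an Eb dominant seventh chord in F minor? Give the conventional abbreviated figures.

G is the third of Eb dominant seventh, so the chord is in first inversion.
A seventh chord in first inversion is figured 6/5/3, conventionally abbreviated 6/5.

6/5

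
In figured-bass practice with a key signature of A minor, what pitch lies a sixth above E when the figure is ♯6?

C#

Counting 5 letter steps above E lands on C; in A minor, that letter is C.
The #6 figure raises it a semitone, giving C#.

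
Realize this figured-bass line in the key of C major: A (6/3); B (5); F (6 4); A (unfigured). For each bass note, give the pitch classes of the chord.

A, C, F | B, D, F | F, B, D | A, C, E

A (6/3): A, C, F.
B (5/3): B, D, F.
F (6/4): F, B, D.
A (5/3): A, C, E.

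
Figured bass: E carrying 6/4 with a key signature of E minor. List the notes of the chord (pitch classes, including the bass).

A fourth above E in this key is A.
A sixth above E in this key is C.
Together with the bass E, this spells A minor in second inversion.

E, A, C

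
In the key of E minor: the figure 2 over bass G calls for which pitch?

Counting 1 letter step above G lands on A; in E minor, that letter is A.

A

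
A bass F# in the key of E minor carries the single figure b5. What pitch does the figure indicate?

Cb

Counting 4 letter steps above F# lands on C; in E minor, that letter is C.
The b5 figure lowers it a semitone, giving Cb.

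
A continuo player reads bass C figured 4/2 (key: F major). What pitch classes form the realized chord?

C, D, F, A

The written figures 4/2 are shorthand for 6/4/2: the 6 is implied.
A second above C in this key is D.
A fourth above C in this key is F.
A sixth above C in this key is A.
Together with the bass C, this spells D minor seventh in third inversion.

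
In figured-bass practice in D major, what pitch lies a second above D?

E

Counting 1 letter step above D lands on E; in D major, that letter is E.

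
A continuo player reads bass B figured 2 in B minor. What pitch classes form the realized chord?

B, C#, E, G

The written figures 2 are shorthand for 6/4/2: the 6/4 are implied.
A second above B in this key is C#.
A fourth above B in this key is E.
A sixth above B in this key is G.
Together with the bass B, this spells C# half-diminished seventh in third inversion.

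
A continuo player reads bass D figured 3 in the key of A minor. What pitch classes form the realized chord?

D, F, A

The written figures 3 are shorthand for 5/3: the 5 is implied.
A third above D in this key is F.
A fifth above D in this key is A.
Together with the bass D, this spells D minor in root position.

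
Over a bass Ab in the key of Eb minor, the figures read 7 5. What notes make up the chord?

The written figures 7 5 are shorthand for 7/5/3: the 3 is implied.
A third above Ab in this key is Cb.
A fifth above Ab in this key is Eb.
A seventh above Ab in this key is Gb.
Together with the bass Ab, this spells Ab minor seventh in root position.

Ab, Cb, Eb, Gb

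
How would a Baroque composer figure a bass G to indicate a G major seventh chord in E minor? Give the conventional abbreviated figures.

G is the root of G major seventh, so the chord is in root position.
A seventh chord in root position is figured 7/5/3, conventionally abbreviated 7.

7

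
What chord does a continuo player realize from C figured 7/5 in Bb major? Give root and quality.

The figures 7/5 indicate a seventh chord in root position.
In root position the bass is the root, so the root is C.
The chord tones are C, Eb, G, Bb, giving C minor seventh.

C minor seventh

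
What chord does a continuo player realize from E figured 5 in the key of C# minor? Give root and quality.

The figures 5 indicate a triad in root position.
In root position the bass is the root, so the root is E.
The chord tones are E, G#, B, giving E major.

E major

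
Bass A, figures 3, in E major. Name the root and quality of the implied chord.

A major

The figures 3 indicate a triad in root position.
In root position the bass is the root, so the root is A.
The chord tones are A, C#, E, giving A major.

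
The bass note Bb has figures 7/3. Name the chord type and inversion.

seventh chord, root position

7/3 is shorthand for 7/5/3.
Intervals of 7/5/3 above the bass form a seventh chord; the bass is the root, so this is root position.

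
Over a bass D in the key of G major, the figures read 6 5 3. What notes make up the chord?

D, F#, A, B

A third above D in this key is F#.
A fifth above D in this key is A.
A sixth above D in this key is B.
Together with the bass D, this spells B minor seventh in first inversion.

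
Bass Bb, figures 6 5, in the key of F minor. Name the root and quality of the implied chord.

G half-diminished seventh

The figures 6 5 indicate a seventh chord in first inversion.
In first inversion the root lies a sixth above the bass: a sixth above Bb in F minor is G.
The chord tones are Bb, Db, F, G, giving G half-diminished seventh.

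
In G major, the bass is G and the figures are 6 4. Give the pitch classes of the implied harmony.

A fourth above G in this key is C.
A sixth above G in this key is E.
Together with the bass G, this spells C major in second inversion.

G, C, E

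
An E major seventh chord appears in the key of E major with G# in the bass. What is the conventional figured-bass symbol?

6/5

G# is the third of E major seventh, so the chord is in first inversion.
A seventh chord in first inversion is figured 6/5/3, conventionally abbreviated 6/5.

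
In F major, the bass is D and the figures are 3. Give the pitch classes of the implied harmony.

The written figures 3 are shorthand for 5/3: the 5 is implied.
A third above D in this key is F.
A fifth above D in this key is A.
Together with the bass D, this spells D minor in root position.

D, F, A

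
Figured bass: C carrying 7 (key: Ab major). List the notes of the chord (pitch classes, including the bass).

The written figures 7 are shorthand for 7/5/3: the 5/3 are implied.
A third above C in this key is Eb.
A fifth above C in this key is G.
A seventh above C in this key is Bb.
Together with the bass C, this spells C minor seventh in root position.

C, Eb, G, Bb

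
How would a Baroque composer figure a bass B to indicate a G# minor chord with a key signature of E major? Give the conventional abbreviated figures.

B is the third of G# minor, so the chord is in first inversion.
A triad in first inversion is figured 6/3, conventionally abbreviated 6.

6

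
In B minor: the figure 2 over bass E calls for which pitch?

Counting 1 letter step above E lands on F; in B minor, that letter is F#.

F#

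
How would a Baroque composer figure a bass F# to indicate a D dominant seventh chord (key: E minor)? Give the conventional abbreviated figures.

F# is the third of D dominant seventh, so the chord is in first inversion.
A seventh chord in first inversion is figured 6/5/3, conventionally abbreviated 6/5.

6/5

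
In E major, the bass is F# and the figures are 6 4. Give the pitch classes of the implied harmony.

F#, B, D#

A fourth above F# in this key is B.
A sixth above F# in this key is D#.
Together with the bass F#, this spells B major in second inversion.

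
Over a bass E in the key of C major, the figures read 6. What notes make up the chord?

E, G, C

The written figures 6 are shorthand for 6/3: the 3 is implied.
A third above E in this key is G.
A sixth above E in this key is C.
Together with the bass E, this spells C major in first inversion.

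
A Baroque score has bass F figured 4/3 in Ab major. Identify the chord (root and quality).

Bb minor seventh

The figures 4/3 indicate a seventh chord in second inversion.
In second inversion the root lies a fourth above the bass: a fourth above F in Ab major is Bb.
The chord tones are F, Ab, Bb, Db, giving Bb minor seventh.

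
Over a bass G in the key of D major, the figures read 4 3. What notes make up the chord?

The written figures 4 3 are shorthand for 6/4/3: the 6 is implied.
A third above G in this key is B.
A fourth above G in this key is C#.
A sixth above G in this key is E.
Together with the bass G, this spells C# half-diminished seventh in second inversion.

G, B, C#, E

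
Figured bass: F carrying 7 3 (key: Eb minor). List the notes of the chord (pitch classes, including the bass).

The written figures 7 3 are shorthand for 7/5/3: the 5 is implied.
A third above F in this key is Ab.
A fifth above F in this key is Cb.
A seventh above F in this key is Eb.
Together with the bass F, this spells F half-diminished seventh in root position.

F, Ab, Cb, Eb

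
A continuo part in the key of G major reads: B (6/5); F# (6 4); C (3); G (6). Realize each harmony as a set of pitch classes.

B (6/5/3): B, D, F#, G.
F# (6/4): F#, B, D.
C (5/3): C, E, G.
G (6/3): G, B, E.

B, D, F#, G | F#, B, D | C, E, G | G, B, E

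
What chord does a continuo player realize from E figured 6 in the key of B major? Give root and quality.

C# minor

The figures 6 indicate a triad in first inversion.
In first inversion the root lies a sixth above the bass: a sixth above E in B major is C#.
The chord tones are E, G#, C#, giving C# minor.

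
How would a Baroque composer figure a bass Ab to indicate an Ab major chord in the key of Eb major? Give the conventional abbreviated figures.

no figures

Ab is the root of Ab major, so the chord is in root position.
A triad in root position is figured 5/3, conventionally abbreviated (no figures — root-position triad).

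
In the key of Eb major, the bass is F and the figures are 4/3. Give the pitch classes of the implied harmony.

F, Ab, Bb, D

The written figures 4/3 are shorthand for 6/4/3: the 6 is implied.
A third above F in this key is Ab.
A fourth above F in this key is Bb.
A sixth above F in this key is D.
Together with the bass F, this spells Bb dominant seventh in second inversion.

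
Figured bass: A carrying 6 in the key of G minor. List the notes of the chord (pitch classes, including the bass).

The written figures 6 are shorthand for 6/3: the 3 is implied.
A third above A in this key is C.
A sixth above A in this key is F.
Together with the bass A, this spells F major in first inversion.

A, C, F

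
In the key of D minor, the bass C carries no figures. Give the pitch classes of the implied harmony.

C, E, G

An unfigured bass implies 5/3.
A third above C in this key is E.
A fifth above C in this key is G.
Together with the bass C, this spells C major in root position.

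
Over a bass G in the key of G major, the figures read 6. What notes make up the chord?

The written figures 6 are shorthand for 6/3: the 3 is implied.
A third above G in this key is B.
A sixth above G in this key is E.
Together with the bass G, this spells E minor in first inversion.

G, B, E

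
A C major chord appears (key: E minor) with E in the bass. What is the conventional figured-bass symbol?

E is the third of C major, so the chord is in first inversion.
A triad in first inversion is figured 6/3, conventionally abbreviated 6.

6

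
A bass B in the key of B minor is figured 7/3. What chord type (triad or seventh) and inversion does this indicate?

seventh chord, root position

7/3 is shorthand for 7/5/3.
Intervals of 7/5/3 above the bass form a seventh chord; the bass is the root, so this is root position.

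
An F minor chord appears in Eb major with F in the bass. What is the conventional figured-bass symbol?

no figures

F is the root of F minor, so the chord is in root position.
A triad in root position is figured 5/3, conventionally abbreviated (no figures — root-position triad).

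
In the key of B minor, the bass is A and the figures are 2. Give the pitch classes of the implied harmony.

A, B, D, F#

The written figures 2 are shorthand for 6/4/2: the 6/4 are implied.
A second above A in this key is B.
A fourth above A in this key is D.
A sixth above A in this key is F#.
Together with the bass A, this spells B minor seventh in third inversion.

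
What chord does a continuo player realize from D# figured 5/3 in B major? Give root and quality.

The figures 5/3 indicate a triad in root position.
In root position the bass is the root, so the root is D#.
The chord tones are D#, F#, A#, giving D# minor.

D# minor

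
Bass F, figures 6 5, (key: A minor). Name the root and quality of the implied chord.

D minor seventh

The figures 6 5 indicate a seventh chord in first inversion.
In first inversion the root lies a sixth above the bass: a sixth above F in A minor is D.
The chord tones are F, A, C, D, giving D minor seventh.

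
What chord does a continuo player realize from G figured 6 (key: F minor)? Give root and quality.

The figures 6 indicate a triad in first inversion.
In first inversion the root lies a sixth above the bass: a sixth above G in F minor is Eb.
The chord tones are G, Bb, Eb, giving Eb major.

Eb major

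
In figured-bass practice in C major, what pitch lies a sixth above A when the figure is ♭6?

Counting 5 letter steps above A lands on F; in C major, that letter is F.
The b6 figure lowers it a semitone, giving Fb.

Fb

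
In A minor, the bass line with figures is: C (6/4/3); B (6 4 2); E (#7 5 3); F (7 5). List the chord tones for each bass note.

C (6/4/3): C, E, F, A.
B (6/4/2): B, C, E, G.
E (#7/5/3): E, G, B, D#.
F (7/5/3): F, A, C, E.

C, E, F, A | B, C, E, G | E, G, B, D# | F, A, C, E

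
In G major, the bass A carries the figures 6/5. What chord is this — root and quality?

The figures 6/5 indicate a seventh chord in first inversion.
In first inversion the root lies a sixth above the bass: a sixth above A in G major is F#.
The chord tones are A, C, E, F#, giving F# half-diminished seventh.

F# half-diminished seventh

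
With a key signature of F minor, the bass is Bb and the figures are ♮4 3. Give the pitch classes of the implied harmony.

The written figures ♮4 3 are shorthand for 6/4/3: the 6 is implied.
A third above Bb in this key is Db.
A fourth above Bb in this key is Eb, made natural (E) by the ♮ figure.
A sixth above Bb in this key is G.
Together with the bass Bb, this spells E diminished seventh in second inversion.

Bb, Db, E, G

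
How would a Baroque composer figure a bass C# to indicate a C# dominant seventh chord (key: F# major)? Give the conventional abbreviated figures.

7

C# is the root of C# dominant seventh, so the chord is in root position.
A seventh chord in root position is figured 7/5/3, conventionally abbreviated 7.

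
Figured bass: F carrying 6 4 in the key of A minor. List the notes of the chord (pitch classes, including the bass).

A fourth above F in this key is B.
A sixth above F in this key is D.
Together with the bass F, this spells B diminished in second inversion.

F, B, D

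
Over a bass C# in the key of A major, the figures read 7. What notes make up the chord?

C#, E, G#, B

The written figures 7 are shorthand for 7/5/3: the 5/3 are implied.
A third above C# in this key is E.
A fifth above C# in this key is G#.
A seventh above C# in this key is B.
Together with the bass C#, this spells C# minor seventh in root position.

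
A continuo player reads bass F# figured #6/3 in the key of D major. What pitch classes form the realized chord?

F#, A, D#

A third above F# in this key is A.
A sixth above F# in this key is D, raised to D# by the sharp.
Together with the bass F#, this spells D# diminished in first inversion.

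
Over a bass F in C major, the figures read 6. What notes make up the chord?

The written figures 6 are shorthand for 6/3: the 3 is implied.
A third above F in this key is A.
A sixth above F in this key is D.
Together with the bass F, this spells D minor in first inversion.

F, A, D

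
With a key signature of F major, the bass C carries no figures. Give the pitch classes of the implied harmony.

C, E, G

An unfigured bass implies 5/3.
A third above C in this key is E.
A fifth above C in this key is G.
Together with the bass C, this spells C major in root position.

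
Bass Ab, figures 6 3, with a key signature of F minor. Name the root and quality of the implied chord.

The figures 6 3 indicate a triad in first inversion.
In first inversion the root lies a sixth above the bass: a sixth above Ab in F minor is F.
The chord tones are Ab, C, F, giving F minor.

F minor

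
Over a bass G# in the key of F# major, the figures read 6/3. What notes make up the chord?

A third above G# in this key is B.
A sixth above G# in this key is E#.
Together with the bass G#, this spells E# diminished in first inversion.

G#, B, E#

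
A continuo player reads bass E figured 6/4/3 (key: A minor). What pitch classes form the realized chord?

E, G, A, C

A third above E in this key is G.
A fourth above E in this key is A.
A sixth above E in this key is C.
Together with the bass E, this spells A minor seventh in second inversion.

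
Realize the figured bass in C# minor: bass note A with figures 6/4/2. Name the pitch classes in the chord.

A second above A in this key is B.
A fourth above A in this key is D#.
A sixth above A in this key is F#.
Together with the bass A, this spells B dominant seventh in third inversion.

A, B, D#, F#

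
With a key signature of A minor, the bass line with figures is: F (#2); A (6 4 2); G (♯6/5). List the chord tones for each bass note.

F (6/4/#2): F, G#, B, D.
A (6/4/2): A, B, D, F.
G (#6/5/3): G, B, D, E#.

F, G#, B, D | A, B, D, F | G, B, D, E#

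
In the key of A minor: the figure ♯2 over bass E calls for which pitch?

Counting 1 letter step above E lands on F; in A minor, that letter is F.
The #2 figure raises it a semitone, giving F#.

F#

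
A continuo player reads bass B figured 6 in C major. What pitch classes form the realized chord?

B, D, G

The written figures 6 are shorthand for 6/3: the 3 is implied.
A third above B in this key is D.
A sixth above B in this key is G.
Together with the bass B, this spells G major in first inversion.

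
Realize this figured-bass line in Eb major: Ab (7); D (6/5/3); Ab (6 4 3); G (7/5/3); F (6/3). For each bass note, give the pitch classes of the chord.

Ab (7/5/3): Ab, C, Eb, G.
D (6/5/3): D, F, Ab, Bb.
Ab (6/4/3): Ab, C, D, F.
G (7/5/3): G, Bb, D, F.
F (6/3): F, Ab, D.

Ab, C, Eb, G | D, F, Ab, Bb | Ab, C, D, F | G, Bb, D, F | F, Ab, D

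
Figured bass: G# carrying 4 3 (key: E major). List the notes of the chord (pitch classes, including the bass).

G#, B, C#, E

The written figures 4 3 are shorthand for 6/4/3: the 6 is implied.
A third above G# in this key is B.
A fourth above G# in this key is C#.
A sixth above G# in this key is E.
Together with the bass G#, this spells C# minor seventh in second inversion.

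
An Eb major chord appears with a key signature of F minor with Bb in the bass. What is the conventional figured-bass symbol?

6/4

Bb is the fifth of Eb major, so the chord is in second inversion.
A triad in second inversion is figured 6/4, conventionally abbreviated 6/4.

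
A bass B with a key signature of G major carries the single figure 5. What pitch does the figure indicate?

F#

Counting 4 letter steps above B lands on F; in G major, that letter is F#.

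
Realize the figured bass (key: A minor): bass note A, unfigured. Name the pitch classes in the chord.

An unfigured bass implies 5/3.
A third above A in this key is C.
A fifth above A in this key is E.
Together with the bass A, this spells A minor in root position.

A, C, E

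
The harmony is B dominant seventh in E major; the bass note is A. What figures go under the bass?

A is the seventh of B dominant seventh, so the chord is in third inversion.
A seventh chord in third inversion is figured 6/4/2, conventionally abbreviated 4/2.

4/2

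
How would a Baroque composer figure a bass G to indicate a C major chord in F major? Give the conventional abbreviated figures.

G is the fifth of C major, so the chord is in second inversion.
A triad in second inversion is figured 6/4, conventionally abbreviated 6/4.

6/4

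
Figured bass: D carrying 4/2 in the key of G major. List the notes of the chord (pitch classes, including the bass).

The written figures 4/2 are shorthand for 6/4/2: the 6 is implied.
A second above D in this key is E.
A fourth above D in this key is G.
A sixth above D in this key is B.
Together with the bass D, this spells E minor seventh in third inversion.

D, E, G, B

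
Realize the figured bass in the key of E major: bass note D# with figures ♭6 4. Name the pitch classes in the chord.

D#, G#, Bb

A fourth above D# in this key is G#.
A sixth above D# in this key is B, lowered to Bb by the flat.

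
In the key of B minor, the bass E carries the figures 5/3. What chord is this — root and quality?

E minor

The figures 5/3 indicate a triad in root position.
In root position the bass is the root, so the root is E.
The chord tones are E, G, B, giving E minor.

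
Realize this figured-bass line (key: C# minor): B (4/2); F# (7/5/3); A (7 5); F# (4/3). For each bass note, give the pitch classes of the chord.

B (6/4/2): B, C#, E, G#.
F# (7/5/3): F#, A, C#, E.
A (7/5/3): A, C#, E, G#.
F# (6/4/3): F#, A, B, D#.

B, C#, E, G# | F#, A, C#, E | A, C#, E, G# | F#, A, B, D#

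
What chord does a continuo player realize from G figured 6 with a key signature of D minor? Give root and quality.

E diminished

The figures 6 indicate a triad in first inversion.
In first inversion the root lies a sixth above the bass: a sixth above G in D minor is E.
The chord tones are G, Bb, E, giving E diminished.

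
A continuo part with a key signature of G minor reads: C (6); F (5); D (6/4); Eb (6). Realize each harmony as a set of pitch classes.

C, Eb, A | F, A, C | D, G, Bb | Eb, G, C

C (6/3): C, Eb, A.
F (5/3): F, A, C.
D (6/4): D, G, Bb.
Eb (6/3): Eb, G, C.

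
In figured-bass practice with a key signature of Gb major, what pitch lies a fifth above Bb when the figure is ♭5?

Fb

Counting 4 letter steps above Bb lands on F; in Gb major, that letter is F.
The b5 figure lowers it a semitone, giving Fb.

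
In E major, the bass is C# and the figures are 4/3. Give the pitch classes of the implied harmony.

The written figures 4/3 are shorthand for 6/4/3: the 6 is implied.
A third above C# in this key is E.
A fourth above C# in this key is F#.
A sixth above C# in this key is A.
Together with the bass C#, this spells F# minor seventh in second inversion.

C#, E, F#, A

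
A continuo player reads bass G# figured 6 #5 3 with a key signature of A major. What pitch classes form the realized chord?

G#, B, D#, E

A third above G# in this key is B.
A fifth above G# in this key is D, raised to D# by the sharp.
A sixth above G# in this key is E.
Together with the bass G#, this spells E major seventh in first inversion.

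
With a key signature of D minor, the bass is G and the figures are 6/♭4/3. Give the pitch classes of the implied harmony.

G, Bb, Cb, E

A third above G in this key is Bb.
A fourth above G in this key is C, lowered to Cb by the flat.
A sixth above G in this key is E.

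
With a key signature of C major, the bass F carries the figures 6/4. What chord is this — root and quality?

B diminished

The figures 6/4 indicate a triad in second inversion.
In second inversion the root lies a fourth above the bass: a fourth above F in C major is B.
The chord tones are F, B, D, giving B diminished.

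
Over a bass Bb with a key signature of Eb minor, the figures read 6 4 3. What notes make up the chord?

Bb, Db, Eb, Gb

A third above Bb in this key is Db.
A fourth above Bb in this key is Eb.
A sixth above Bb in this key is Gb.
Together with the bass Bb, this spells Eb minor seventh in second inversion.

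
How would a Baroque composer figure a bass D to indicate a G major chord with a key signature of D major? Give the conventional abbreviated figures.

6/4

D is the fifth of G major, so the chord is in second inversion.
A triad in second inversion is figured 6/4, conventionally abbreviated 6/4.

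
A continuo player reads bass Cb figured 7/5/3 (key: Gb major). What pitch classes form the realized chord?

Cb, Eb, Gb, Bb

A third above Cb in this key is Eb.
A fifth above Cb in this key is Gb.
A seventh above Cb in this key is Bb.
Together with the bass Cb, this spells Cb major seventh in root position.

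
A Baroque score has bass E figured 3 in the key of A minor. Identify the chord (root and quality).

The figures 3 indicate a triad in root position.
In root position the bass is the root, so the root is E.
The chord tones are E, G, B, giving E minor.

E minor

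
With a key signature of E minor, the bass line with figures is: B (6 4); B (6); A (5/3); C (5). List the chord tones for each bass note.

B (6/4): B, E, G.
B (6/3): B, D, G.
A (5/3): A, C, E.
C (5/3): C, E, G.

B, E, G | B, D, G | A, C, E | C, E, G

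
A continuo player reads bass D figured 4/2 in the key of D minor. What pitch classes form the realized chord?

The written figures 4/2 are shorthand for 6/4/2: the 6 is implied.
A second above D in this key is E.
A fourth above D in this key is G.
A sixth above D in this key is Bb.
Together with the bass D, this spells E half-diminished seventh in third inversion.

D, E, G, Bb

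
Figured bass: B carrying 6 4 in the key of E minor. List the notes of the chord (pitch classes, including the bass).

A fourth above B in this key is E.
A sixth above B in this key is G.
Together with the bass B, this spells E minor in second inversion.

B, E, G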